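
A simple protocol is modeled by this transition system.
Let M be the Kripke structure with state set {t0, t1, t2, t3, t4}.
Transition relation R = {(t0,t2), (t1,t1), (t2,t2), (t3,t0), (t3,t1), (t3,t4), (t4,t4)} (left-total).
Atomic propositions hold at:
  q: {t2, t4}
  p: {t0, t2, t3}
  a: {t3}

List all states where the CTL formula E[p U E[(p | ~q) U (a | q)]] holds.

Sat(~q) = {t0, t1, t3}
Sat(p | ~q) = {t0, t1, t2, t3}
Sat(a | q) = {t2, t3, t4}
E[(p | ~q) U (a | q)]: least fixpoint, start Z0 = Sat((a | q)) = {t2, t3, t4}, add states in Sat(p | ~q) with some successor in Z. Z1 = {t0, t2, t3, t4}; fixed.
Sat(E[(p | ~q) U (a | q)]) = {t0, t2, t3, t4}
E[p U E[(p | ~q) U (a | q)]]: least fixpoint, start Z0 = Sat(E[(p | ~q) U (a | q)]) = {t0, t2, t3, t4}, add states in Sat(p) with some successor in Z. Already a fixed point.
Sat(E[p U E[(p | ~q) U (a | q)]]) = {t0, t2, t3, t4}

{t0, t2, t3, t4}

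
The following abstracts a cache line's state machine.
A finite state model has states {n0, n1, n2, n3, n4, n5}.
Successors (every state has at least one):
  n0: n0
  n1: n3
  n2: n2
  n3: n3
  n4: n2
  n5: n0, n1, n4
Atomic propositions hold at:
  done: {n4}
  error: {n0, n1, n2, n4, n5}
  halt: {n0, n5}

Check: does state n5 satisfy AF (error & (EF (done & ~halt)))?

Yes

Sat(~halt) = {n1, n2, n3, n4}
Sat(done & ~halt) = {n4}
EF (done & ~halt): least fixpoint, start Z0 = {n4}, add states with some successor in Z. Z1 = {n4, n5}; fixed.
Sat(EF (done & ~halt)) = {n4, n5}
Sat(error & (EF (done & ~halt))) = {n4, n5}
AF (error & (EF (done & ~halt))): least fixpoint, start Z0 = {n4, n5}, add states with every successor in Z. Already a fixed point.
Sat(AF (error & (EF (done & ~halt)))) = {n4, n5}
n5 ∈ Sat(AF (error & (EF (done & ~halt)))) = {n4, n5}, so the formula holds at n5.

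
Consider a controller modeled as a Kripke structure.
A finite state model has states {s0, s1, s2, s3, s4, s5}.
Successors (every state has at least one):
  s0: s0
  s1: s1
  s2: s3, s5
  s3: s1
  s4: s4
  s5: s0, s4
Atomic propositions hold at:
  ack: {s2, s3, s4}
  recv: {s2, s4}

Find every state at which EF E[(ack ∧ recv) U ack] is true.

{s2, s3, s4, s5}

Sat(ack ∧ recv) = {s2, s4}
E[(ack ∧ recv) U ack]: least fixpoint, start Z0 = Sat(ack) = {s2, s3, s4}, add states in Sat(ack ∧ recv) with some successor in Z. Already a fixed point.
Sat(E[(ack ∧ recv) U ack]) = {s2, s3, s4}
EF E[(ack ∧ recv) U ack]: least fixpoint, start Z0 = {s2, s3, s4}, add states with some successor in Z. Z1 = {s2, s3, s4, s5}; fixed.
Sat(EF E[(ack ∧ recv) U ack]) = {s2, s3, s4, s5}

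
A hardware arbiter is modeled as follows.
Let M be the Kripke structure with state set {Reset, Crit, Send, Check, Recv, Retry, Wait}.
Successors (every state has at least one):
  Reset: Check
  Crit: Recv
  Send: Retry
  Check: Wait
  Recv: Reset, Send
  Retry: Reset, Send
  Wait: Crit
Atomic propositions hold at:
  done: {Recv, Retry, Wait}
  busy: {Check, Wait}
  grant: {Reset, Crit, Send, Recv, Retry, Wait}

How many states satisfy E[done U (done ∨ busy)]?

Sat(done ∨ busy) = {Check, Recv, Retry, Wait}
E[done U (done ∨ busy)]: least fixpoint, start Z0 = Sat((done ∨ busy)) = {Check, Recv, Retry, Wait}, add states in Sat(done) with some successor in Z. Already a fixed point.
Sat(E[done U (done ∨ busy)]) = {Check, Recv, Retry, Wait}
|Sat(E[done U (done ∨ busy)])| = |{Check, Recv, Retry, Wait}| = 4.

4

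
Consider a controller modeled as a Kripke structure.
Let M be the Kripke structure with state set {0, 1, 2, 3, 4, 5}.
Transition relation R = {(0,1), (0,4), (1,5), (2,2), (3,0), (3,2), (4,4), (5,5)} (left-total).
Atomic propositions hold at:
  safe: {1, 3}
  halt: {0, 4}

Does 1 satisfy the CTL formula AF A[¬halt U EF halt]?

No

Sat(¬halt) = {1, 2, 3, 5}
EF halt: least fixpoint, start Z0 = {0, 4}, add states with some successor in Z. Z1 = {0, 3, 4}; fixed.
Sat(EF halt) = {0, 3, 4}
A[¬halt U EF halt]: least fixpoint, start Z0 = Sat(EF halt) = {0, 3, 4}, add states in Sat(¬halt) with every successor in Z. Already a fixed point.
Sat(A[¬halt U EF halt]) = {0, 3, 4}
AF A[¬halt U EF halt]: least fixpoint, start Z0 = {0, 3, 4}, add states with every successor in Z. Already a fixed point.
Sat(AF A[¬halt U EF halt]) = {0, 3, 4}
1 ∉ Sat(AF A[¬halt U EF halt]) = {0, 3, 4}, so the formula does not hold at 1.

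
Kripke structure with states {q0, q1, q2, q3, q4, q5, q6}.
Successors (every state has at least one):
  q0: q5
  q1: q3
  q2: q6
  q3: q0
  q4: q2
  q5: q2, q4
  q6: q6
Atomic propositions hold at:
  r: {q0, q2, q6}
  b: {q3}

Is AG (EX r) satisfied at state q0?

Sat(EX r) = {s : some successor in {q0, q2, q6}} = {q2, q3, q4, q5, q6}
AG (EX r): greatest fixpoint, start Z0 = {q2, q3, q4, q5, q6}, keep only states in Sat with every successor in Z. Z1 = {q2, q4, q5, q6}; fixed.
Sat(AG (EX r)) = {q2, q4, q5, q6}
q0 ∉ Sat(AG (EX r)) = {q2, q4, q5, q6}, so the formula does not hold at q0.

No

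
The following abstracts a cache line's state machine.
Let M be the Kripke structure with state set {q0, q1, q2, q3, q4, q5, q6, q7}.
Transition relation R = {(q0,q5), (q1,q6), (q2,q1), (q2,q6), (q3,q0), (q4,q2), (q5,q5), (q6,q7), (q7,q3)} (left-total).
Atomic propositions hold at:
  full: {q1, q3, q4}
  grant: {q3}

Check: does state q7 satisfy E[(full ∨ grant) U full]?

No

Sat(full ∨ grant) = {q1, q3, q4}
E[(full ∨ grant) U full]: least fixpoint, start Z0 = Sat(full) = {q1, q3, q4}, add states in Sat(full ∨ grant) with some successor in Z. Already a fixed point.
Sat(E[(full ∨ grant) U full]) = {q1, q3, q4}
q7 ∉ Sat(E[(full ∨ grant) U full]) = {q1, q3, q4}, so the formula does not hold at q7.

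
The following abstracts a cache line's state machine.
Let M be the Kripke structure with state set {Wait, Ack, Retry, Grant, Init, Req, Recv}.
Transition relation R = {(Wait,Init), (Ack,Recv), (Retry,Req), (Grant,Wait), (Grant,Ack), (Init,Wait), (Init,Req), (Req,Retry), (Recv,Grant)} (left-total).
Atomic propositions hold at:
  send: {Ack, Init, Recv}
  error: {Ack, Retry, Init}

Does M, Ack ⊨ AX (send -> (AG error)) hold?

No

AG error: greatest fixpoint, start Z0 = {Ack, Retry, Init}, keep only states in Sat with every successor in Z. Z1 = ∅; fixed.
Sat(AG error) = ∅
Sat(send -> (AG error)) = {Wait, Retry, Grant, Req}
Sat(AX (send -> (AG error))) = {s : every successor in {Wait, Retry, Grant, Req}} = {Retry, Init, Req, Recv}
Ack ∉ Sat(AX (send -> (AG error))) = {Retry, Init, Req, Recv}, so the formula does not hold at Ack.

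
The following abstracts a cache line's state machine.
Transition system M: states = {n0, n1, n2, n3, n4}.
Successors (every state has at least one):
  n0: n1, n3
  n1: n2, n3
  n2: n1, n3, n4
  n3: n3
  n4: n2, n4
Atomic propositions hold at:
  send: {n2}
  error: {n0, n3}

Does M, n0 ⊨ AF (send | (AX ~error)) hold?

No

Sat(~error) = {n1, n2, n4}
Sat(AX ~error) = {s : every successor in {n1, n2, n4}} = {n4}
Sat(send | (AX ~error)) = {n2, n4}
AF (send | (AX ~error)): least fixpoint, start Z0 = {n2, n4}, add states with every successor in Z. Already a fixed point.
Sat(AF (send | (AX ~error))) = {n2, n4}
n0 ∉ Sat(AF (send | (AX ~error))) = {n2, n4}, so the formula does not hold at n0.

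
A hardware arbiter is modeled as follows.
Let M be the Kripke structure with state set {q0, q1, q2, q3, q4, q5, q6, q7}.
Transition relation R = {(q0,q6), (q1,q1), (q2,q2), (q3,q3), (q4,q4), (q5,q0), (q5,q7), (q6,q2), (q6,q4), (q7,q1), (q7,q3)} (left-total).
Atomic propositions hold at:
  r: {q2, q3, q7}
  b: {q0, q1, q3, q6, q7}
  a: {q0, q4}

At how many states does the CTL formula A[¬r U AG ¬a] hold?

Sat(¬r) = {q0, q1, q4, q5, q6}
Sat(¬a) = {q1, q2, q3, q5, q6, q7}
AG ¬a: greatest fixpoint, start Z0 = {q1, q2, q3, q5, q6, q7}, keep only states in Sat with every successor in Z. Z1 = {q1, q2, q3, q7}; fixed.
Sat(AG ¬a) = {q1, q2, q3, q7}
A[¬r U AG ¬a]: least fixpoint, start Z0 = Sat(AG ¬a) = {q1, q2, q3, q7}, add states in Sat(¬r) with every successor in Z. Already a fixed point.
Sat(A[¬r U AG ¬a]) = {q1, q2, q3, q7}
|Sat(A[¬r U AG ¬a])| = |{q1, q2, q3, q7}| = 4.

4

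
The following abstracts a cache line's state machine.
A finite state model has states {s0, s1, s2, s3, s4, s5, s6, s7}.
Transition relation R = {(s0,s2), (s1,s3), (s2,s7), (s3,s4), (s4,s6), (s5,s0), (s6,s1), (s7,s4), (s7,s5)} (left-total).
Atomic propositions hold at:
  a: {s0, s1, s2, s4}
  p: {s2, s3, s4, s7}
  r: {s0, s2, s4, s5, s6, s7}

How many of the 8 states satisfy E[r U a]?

E[r U a]: least fixpoint, start Z0 = Sat(a) = {s0, s1, s2, s4}, add states in Sat(r) with some successor in Z. Z1 = {s0, s1, s2, s4, s5, s6, s7}; fixed.
Sat(E[r U a]) = {s0, s1, s2, s4, s5, s6, s7}
|Sat(E[r U a])| = |{s0, s1, s2, s4, s5, s6, s7}| = 7.

7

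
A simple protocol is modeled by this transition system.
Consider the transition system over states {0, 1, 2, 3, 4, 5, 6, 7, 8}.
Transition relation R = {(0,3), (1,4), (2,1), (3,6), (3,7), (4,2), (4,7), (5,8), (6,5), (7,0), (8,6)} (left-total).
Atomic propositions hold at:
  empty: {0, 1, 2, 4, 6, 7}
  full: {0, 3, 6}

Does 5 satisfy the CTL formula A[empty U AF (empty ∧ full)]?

Yes

Sat(empty ∧ full) = {0, 6}
AF (empty ∧ full): least fixpoint, start Z0 = {0, 6}, add states with every successor in Z. Z1 = {0, 6, 7, 8}; Z2 = {0, 3, 5, 6, 7, 8}; fixed.
Sat(AF (empty ∧ full)) = {0, 3, 5, 6, 7, 8}
A[empty U AF (empty ∧ full)]: least fixpoint, start Z0 = Sat(AF (empty ∧ full)) = {0, 3, 5, 6, 7, 8}, add states in Sat(empty) with every successor in Z. Already a fixed point.
Sat(A[empty U AF (empty ∧ full)]) = {0, 3, 5, 6, 7, 8}
5 ∈ Sat(A[empty U AF (empty ∧ full)]) = {0, 3, 5, 6, 7, 8}, so the formula holds at 5.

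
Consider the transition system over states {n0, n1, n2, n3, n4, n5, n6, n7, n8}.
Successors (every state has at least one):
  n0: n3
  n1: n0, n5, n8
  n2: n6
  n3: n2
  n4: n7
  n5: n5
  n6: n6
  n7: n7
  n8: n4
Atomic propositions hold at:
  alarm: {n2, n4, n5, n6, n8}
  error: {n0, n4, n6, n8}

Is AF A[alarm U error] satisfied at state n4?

A[alarm U error]: least fixpoint, start Z0 = Sat(error) = {n0, n4, n6, n8}, add states in Sat(alarm) with every successor in Z. Z1 = {n0, n2, n4, n6, n8}; fixed.
Sat(A[alarm U error]) = {n0, n2, n4, n6, n8}
AF A[alarm U error]: least fixpoint, start Z0 = {n0, n2, n4, n6, n8}, add states with every successor in Z. Z1 = {n0, n2, n3, n4, n6, n8}; fixed.
Sat(AF A[alarm U error]) = {n0, n2, n3, n4, n6, n8}
n4 ∈ Sat(AF A[alarm U error]) = {n0, n2, n3, n4, n6, n8}, so the formula holds at n4.

Yes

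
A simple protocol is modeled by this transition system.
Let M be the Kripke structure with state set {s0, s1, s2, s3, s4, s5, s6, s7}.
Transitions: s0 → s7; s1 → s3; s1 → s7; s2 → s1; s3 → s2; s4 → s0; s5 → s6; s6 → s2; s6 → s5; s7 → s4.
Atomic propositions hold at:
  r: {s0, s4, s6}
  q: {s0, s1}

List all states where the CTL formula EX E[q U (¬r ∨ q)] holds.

{s0, s1, s2, s3, s4, s6}

Sat(¬r) = {s1, s2, s3, s5, s7}
Sat(¬r ∨ q) = {s0, s1, s2, s3, s5, s7}
E[q U (¬r ∨ q)]: least fixpoint, start Z0 = Sat((¬r ∨ q)) = {s0, s1, s2, s3, s5, s7}, add states in Sat(q) with some successor in Z. Already a fixed point.
Sat(E[q U (¬r ∨ q)]) = {s0, s1, s2, s3, s5, s7}
Sat(EX E[q U (¬r ∨ q)]) = {s : some successor in {s0, s1, s2, s3, s5, s7}} = {s0, s1, s2, s3, s4, s6}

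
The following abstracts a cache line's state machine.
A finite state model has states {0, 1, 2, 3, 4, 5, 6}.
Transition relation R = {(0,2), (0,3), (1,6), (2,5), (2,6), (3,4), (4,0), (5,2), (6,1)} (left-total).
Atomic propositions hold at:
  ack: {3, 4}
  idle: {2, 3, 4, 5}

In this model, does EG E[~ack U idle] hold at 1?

Sat(~ack) = {0, 1, 2, 5, 6}
E[~ack U idle]: least fixpoint, start Z0 = Sat(idle) = {2, 3, 4, 5}, add states in Sat(~ack) with some successor in Z. Z1 = {0, 2, 3, 4, 5}; fixed.
Sat(E[~ack U idle]) = {0, 2, 3, 4, 5}
EG E[~ack U idle]: greatest fixpoint, start Z0 = {0, 2, 3, 4, 5}, keep only states in Sat with some successor in Z. Already a fixed point.
Sat(EG E[~ack U idle]) = {0, 2, 3, 4, 5}
1 ∉ Sat(EG E[~ack U idle]) = {0, 2, 3, 4, 5}, so the formula does not hold at 1.

No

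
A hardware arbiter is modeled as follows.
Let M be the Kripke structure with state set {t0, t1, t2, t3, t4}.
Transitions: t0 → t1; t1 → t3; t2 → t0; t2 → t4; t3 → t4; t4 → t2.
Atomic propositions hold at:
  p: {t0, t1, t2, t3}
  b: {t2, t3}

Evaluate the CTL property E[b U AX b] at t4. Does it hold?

Yes

Sat(AX b) = {s : every successor in {t2, t3}} = {t1, t4}
E[b U AX b]: least fixpoint, start Z0 = Sat(AX b) = {t1, t4}, add states in Sat(b) with some successor in Z. Z1 = {t1, t2, t3, t4}; fixed.
Sat(E[b U AX b]) = {t1, t2, t3, t4}
t4 ∈ Sat(E[b U AX b]) = {t1, t2, t3, t4}, so the formula holds at t4.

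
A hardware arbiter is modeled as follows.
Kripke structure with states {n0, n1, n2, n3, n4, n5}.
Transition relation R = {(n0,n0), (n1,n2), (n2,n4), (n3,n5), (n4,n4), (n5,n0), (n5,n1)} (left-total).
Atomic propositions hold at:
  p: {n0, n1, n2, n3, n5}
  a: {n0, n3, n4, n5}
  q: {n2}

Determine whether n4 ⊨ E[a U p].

E[a U p]: least fixpoint, start Z0 = Sat(p) = {n0, n1, n2, n3, n5}, add states in Sat(a) with some successor in Z. Already a fixed point.
Sat(E[a U p]) = {n0, n1, n2, n3, n5}
n4 ∉ Sat(E[a U p]) = {n0, n1, n2, n3, n5}, so the formula does not hold at n4.

No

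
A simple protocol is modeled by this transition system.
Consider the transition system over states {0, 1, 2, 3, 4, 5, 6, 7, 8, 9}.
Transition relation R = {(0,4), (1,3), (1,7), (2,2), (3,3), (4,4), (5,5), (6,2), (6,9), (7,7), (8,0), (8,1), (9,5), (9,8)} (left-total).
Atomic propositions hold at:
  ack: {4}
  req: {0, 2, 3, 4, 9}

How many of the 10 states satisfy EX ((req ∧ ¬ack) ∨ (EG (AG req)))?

7

Sat(¬ack) = {0, 1, 2, 3, 5, 6, 7, 8, 9}
Sat(req ∧ ¬ack) = {0, 2, 3, 9}
AG req: greatest fixpoint, start Z0 = {0, 2, 3, 4, 9}, keep only states in Sat with every successor in Z. Z1 = {0, 2, 3, 4}; fixed.
Sat(AG req) = {0, 2, 3, 4}
EG (AG req): greatest fixpoint, start Z0 = {0, 2, 3, 4}, keep only states in Sat with some successor in Z. Already a fixed point.
Sat(EG (AG req)) = {0, 2, 3, 4}
Sat((req ∧ ¬ack) ∨ (EG (AG req))) = {0, 2, 3, 4, 9}
Sat(EX ((req ∧ ¬ack) ∨ (EG (AG req)))) = {s : some successor in {0, 2, 3, 4, 9}} = {0, 1, 2, 3, 4, 6, 8}
|Sat(EX ((req ∧ ¬ack) ∨ (EG (AG req))))| = |{0, 1, 2, 3, 4, 6, 8}| = 7.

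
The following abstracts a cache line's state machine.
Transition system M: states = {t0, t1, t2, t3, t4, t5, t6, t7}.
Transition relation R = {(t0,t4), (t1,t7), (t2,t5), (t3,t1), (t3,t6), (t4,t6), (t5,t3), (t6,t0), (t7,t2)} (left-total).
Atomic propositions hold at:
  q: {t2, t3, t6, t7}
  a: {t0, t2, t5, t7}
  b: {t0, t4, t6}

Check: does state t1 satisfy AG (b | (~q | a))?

Sat(~q) = {t0, t1, t4, t5}
Sat(~q | a) = {t0, t1, t2, t4, t5, t7}
Sat(b | (~q | a)) = {t0, t1, t2, t4, t5, t6, t7}
AG (b | (~q | a)): greatest fixpoint, start Z0 = {t0, t1, t2, t4, t5, t6, t7}, keep only states in Sat with every successor in Z. Z1 = {t0, t1, t2, t4, t6, t7}; Z2 = {t0, t1, t4, t6, t7}; Z3 = {t0, t1, t4, t6}; Z4 = {t0, t4, t6}; fixed.
Sat(AG (b | (~q | a))) = {t0, t4, t6}
t1 ∉ Sat(AG (b | (~q | a))) = {t0, t4, t6}, so the formula does not hold at t1.

No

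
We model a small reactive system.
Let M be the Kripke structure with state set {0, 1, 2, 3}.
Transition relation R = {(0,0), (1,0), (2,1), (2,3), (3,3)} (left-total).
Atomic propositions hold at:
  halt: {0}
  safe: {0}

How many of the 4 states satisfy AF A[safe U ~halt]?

Sat(~halt) = {1, 2, 3}
A[safe U ~halt]: least fixpoint, start Z0 = Sat(~halt) = {1, 2, 3}, add states in Sat(safe) with every successor in Z. Already a fixed point.
Sat(A[safe U ~halt]) = {1, 2, 3}
AF A[safe U ~halt]: least fixpoint, start Z0 = {1, 2, 3}, add states with every successor in Z. Already a fixed point.
Sat(AF A[safe U ~halt]) = {1, 2, 3}
|Sat(AF A[safe U ~halt])| = |{1, 2, 3}| = 3.

3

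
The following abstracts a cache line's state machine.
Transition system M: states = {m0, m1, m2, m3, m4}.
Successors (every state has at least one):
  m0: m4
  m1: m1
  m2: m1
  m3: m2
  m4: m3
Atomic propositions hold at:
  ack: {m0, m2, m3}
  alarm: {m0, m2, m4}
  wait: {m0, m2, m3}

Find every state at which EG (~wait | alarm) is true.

Sat(~wait) = {m1, m4}
Sat(~wait | alarm) = {m0, m1, m2, m4}
EG (~wait | alarm): greatest fixpoint, start Z0 = {m0, m1, m2, m4}, keep only states in Sat with some successor in Z. Z1 = {m0, m1, m2}; Z2 = {m1, m2}; fixed.
Sat(EG (~wait | alarm)) = {m1, m2}

{m1, m2}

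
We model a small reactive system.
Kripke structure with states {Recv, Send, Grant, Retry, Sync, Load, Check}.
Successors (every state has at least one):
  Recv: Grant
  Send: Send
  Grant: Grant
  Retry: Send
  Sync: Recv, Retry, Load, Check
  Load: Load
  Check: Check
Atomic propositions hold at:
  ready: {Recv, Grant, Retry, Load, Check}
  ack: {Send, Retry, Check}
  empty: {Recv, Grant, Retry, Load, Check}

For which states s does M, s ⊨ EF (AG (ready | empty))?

Sat(ready | empty) = {Recv, Grant, Retry, Load, Check}
AG (ready | empty): greatest fixpoint, start Z0 = {Recv, Grant, Retry, Load, Check}, keep only states in Sat with every successor in Z. Z1 = {Recv, Grant, Load, Check}; fixed.
Sat(AG (ready | empty)) = {Recv, Grant, Load, Check}
EF (AG (ready | empty)): least fixpoint, start Z0 = {Recv, Grant, Load, Check}, add states with some successor in Z. Z1 = {Recv, Grant, Sync, Load, Check}; fixed.
Sat(EF (AG (ready | empty))) = {Recv, Grant, Sync, Load, Check}

{Recv, Grant, Sync, Load, Check}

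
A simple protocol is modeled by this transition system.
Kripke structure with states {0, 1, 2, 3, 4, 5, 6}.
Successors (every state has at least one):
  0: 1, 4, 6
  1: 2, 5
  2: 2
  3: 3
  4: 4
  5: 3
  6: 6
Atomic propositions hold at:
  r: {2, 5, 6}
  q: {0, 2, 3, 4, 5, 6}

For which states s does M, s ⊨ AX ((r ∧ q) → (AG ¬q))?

Sat(r ∧ q) = {2, 5, 6}
Sat(¬q) = {1}
AG ¬q: greatest fixpoint, start Z0 = {1}, keep only states in Sat with every successor in Z. Z1 = ∅; fixed.
Sat(AG ¬q) = ∅
Sat((r ∧ q) → (AG ¬q)) = {0, 1, 3, 4}
Sat(AX ((r ∧ q) → (AG ¬q))) = {s : every successor in {0, 1, 3, 4}} = {3, 4, 5}

{3, 4, 5}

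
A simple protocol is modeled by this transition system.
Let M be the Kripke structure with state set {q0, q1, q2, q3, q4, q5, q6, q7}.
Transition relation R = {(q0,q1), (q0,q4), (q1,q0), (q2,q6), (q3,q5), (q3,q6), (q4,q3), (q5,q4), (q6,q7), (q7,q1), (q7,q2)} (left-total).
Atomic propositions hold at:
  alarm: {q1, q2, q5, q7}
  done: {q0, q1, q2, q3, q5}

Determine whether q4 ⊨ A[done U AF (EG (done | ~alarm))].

Sat(~alarm) = {q0, q3, q4, q6}
Sat(done | ~alarm) = {q0, q1, q2, q3, q4, q5, q6}
EG (done | ~alarm): greatest fixpoint, start Z0 = {q0, q1, q2, q3, q4, q5, q6}, keep only states in Sat with some successor in Z. Z1 = {q0, q1, q2, q3, q4, q5}; Z2 = {q0, q1, q3, q4, q5}; fixed.
Sat(EG (done | ~alarm)) = {q0, q1, q3, q4, q5}
AF (EG (done | ~alarm)): least fixpoint, start Z0 = {q0, q1, q3, q4, q5}, add states with every successor in Z. Already a fixed point.
Sat(AF (EG (done | ~alarm))) = {q0, q1, q3, q4, q5}
A[done U AF (EG (done | ~alarm))]: least fixpoint, start Z0 = Sat(AF (EG (done | ~alarm))) = {q0, q1, q3, q4, q5}, add states in Sat(done) with every successor in Z. Already a fixed point.
Sat(A[done U AF (EG (done | ~alarm))]) = {q0, q1, q3, q4, q5}
q4 ∈ Sat(A[done U AF (EG (done | ~alarm))]) = {q0, q1, q3, q4, q5}, so the formula holds at q4.

Yes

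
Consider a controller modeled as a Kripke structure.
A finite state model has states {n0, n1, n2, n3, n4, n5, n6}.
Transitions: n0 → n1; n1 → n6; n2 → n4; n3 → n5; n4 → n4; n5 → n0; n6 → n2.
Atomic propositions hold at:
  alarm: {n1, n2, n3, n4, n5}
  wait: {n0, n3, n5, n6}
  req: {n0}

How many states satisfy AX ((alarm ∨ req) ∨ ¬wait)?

6

Sat(alarm ∨ req) = {n0, n1, n2, n3, n4, n5}
Sat(¬wait) = {n1, n2, n4}
Sat((alarm ∨ req) ∨ ¬wait) = {n0, n1, n2, n3, n4, n5}
Sat(AX ((alarm ∨ req) ∨ ¬wait)) = {s : every successor in {n0, n1, n2, n3, n4, n5}} = {n0, n2, n3, n4, n5, n6}
|Sat(AX ((alarm ∨ req) ∨ ¬wait))| = |{n0, n2, n3, n4, n5, n6}| = 6.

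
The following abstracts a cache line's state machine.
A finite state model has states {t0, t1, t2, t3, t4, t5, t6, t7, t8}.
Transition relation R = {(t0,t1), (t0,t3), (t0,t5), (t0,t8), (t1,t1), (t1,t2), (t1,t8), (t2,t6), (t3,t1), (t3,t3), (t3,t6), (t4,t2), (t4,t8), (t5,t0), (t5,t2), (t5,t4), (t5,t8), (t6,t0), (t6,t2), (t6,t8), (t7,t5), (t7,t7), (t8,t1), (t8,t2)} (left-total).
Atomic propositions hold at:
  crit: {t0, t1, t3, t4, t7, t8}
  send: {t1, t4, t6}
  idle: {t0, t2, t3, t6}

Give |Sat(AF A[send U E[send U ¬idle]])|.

Sat(¬idle) = {t1, t4, t5, t7, t8}
E[send U ¬idle]: least fixpoint, start Z0 = Sat(¬idle) = {t1, t4, t5, t7, t8}, add states in Sat(send) with some successor in Z. Z1 = {t1, t4, t5, t6, t7, t8}; fixed.
Sat(E[send U ¬idle]) = {t1, t4, t5, t6, t7, t8}
A[send U E[send U ¬idle]]: least fixpoint, start Z0 = Sat(E[send U ¬idle]) = {t1, t4, t5, t6, t7, t8}, add states in Sat(send) with every successor in Z. Already a fixed point.
Sat(A[send U E[send U ¬idle]]) = {t1, t4, t5, t6, t7, t8}
AF A[send U E[send U ¬idle]]: least fixpoint, start Z0 = {t1, t4, t5, t6, t7, t8}, add states with every successor in Z. Z1 = {t1, t2, t4, t5, t6, t7, t8}; fixed.
Sat(AF A[send U E[send U ¬idle]]) = {t1, t2, t4, t5, t6, t7, t8}
|Sat(AF A[send U E[send U ¬idle]])| = |{t1, t2, t4, t5, t6, t7, t8}| = 7.

7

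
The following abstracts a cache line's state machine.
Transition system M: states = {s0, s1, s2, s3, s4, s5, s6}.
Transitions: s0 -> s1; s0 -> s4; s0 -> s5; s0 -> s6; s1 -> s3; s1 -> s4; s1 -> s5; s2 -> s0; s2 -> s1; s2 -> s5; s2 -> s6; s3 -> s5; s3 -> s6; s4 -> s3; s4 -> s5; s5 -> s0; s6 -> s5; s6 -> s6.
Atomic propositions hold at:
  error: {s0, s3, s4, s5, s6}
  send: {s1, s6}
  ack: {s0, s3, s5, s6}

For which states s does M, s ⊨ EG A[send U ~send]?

{s0, s1, s2, s3, s4, s5}

Sat(~send) = {s0, s2, s3, s4, s5}
A[send U ~send]: least fixpoint, start Z0 = Sat(~send) = {s0, s2, s3, s4, s5}, add states in Sat(send) with every successor in Z. Z1 = {s0, s1, s2, s3, s4, s5}; fixed.
Sat(A[send U ~send]) = {s0, s1, s2, s3, s4, s5}
EG A[send U ~send]: greatest fixpoint, start Z0 = {s0, s1, s2, s3, s4, s5}, keep only states in Sat with some successor in Z. Already a fixed point.
Sat(EG A[send U ~send]) = {s0, s1, s2, s3, s4, s5}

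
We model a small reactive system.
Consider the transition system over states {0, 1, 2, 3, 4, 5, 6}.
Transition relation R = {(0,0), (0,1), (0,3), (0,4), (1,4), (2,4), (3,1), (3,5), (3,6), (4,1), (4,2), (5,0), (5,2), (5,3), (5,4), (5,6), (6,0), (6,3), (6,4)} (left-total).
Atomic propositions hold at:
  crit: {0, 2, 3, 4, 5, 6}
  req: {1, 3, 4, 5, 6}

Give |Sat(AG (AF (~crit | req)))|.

3

Sat(~crit) = {1}
Sat(~crit | req) = {1, 3, 4, 5, 6}
AF (~crit | req): least fixpoint, start Z0 = {1, 3, 4, 5, 6}, add states with every successor in Z. Z1 = {1, 2, 3, 4, 5, 6}; fixed.
Sat(AF (~crit | req)) = {1, 2, 3, 4, 5, 6}
AG (AF (~crit | req)): greatest fixpoint, start Z0 = {1, 2, 3, 4, 5, 6}, keep only states in Sat with every successor in Z. Z1 = {1, 2, 3, 4}; Z2 = {1, 2, 4}; fixed.
Sat(AG (AF (~crit | req))) = {1, 2, 4}
|Sat(AG (AF (~crit | req)))| = |{1, 2, 4}| = 3.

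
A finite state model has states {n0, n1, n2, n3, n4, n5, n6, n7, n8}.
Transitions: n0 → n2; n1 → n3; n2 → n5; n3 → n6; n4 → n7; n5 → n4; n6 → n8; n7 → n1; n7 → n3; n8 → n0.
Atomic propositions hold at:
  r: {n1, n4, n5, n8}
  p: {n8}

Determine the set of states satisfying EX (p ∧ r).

{n6}

Sat(p ∧ r) = {n8}
Sat(EX (p ∧ r)) = {s : some successor in {n8}} = {n6}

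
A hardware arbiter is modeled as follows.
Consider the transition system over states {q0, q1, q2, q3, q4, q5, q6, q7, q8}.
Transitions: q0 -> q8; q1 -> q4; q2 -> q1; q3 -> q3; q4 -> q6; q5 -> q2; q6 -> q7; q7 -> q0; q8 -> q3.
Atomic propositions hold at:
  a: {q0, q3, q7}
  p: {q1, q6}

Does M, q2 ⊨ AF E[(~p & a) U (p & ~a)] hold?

Yes

Sat(~p) = {q0, q2, q3, q4, q5, q7, q8}
Sat(~p & a) = {q0, q3, q7}
Sat(~a) = {q1, q2, q4, q5, q6, q8}
Sat(p & ~a) = {q1, q6}
E[(~p & a) U (p & ~a)]: least fixpoint, start Z0 = Sat((p & ~a)) = {q1, q6}, add states in Sat(~p & a) with some successor in Z. Already a fixed point.
Sat(E[(~p & a) U (p & ~a)]) = {q1, q6}
AF E[(~p & a) U (p & ~a)]: least fixpoint, start Z0 = {q1, q6}, add states with every successor in Z. Z1 = {q1, q2, q4, q6}; Z2 = {q1, q2, q4, q5, q6}; fixed.
Sat(AF E[(~p & a) U (p & ~a)]) = {q1, q2, q4, q5, q6}
q2 ∈ Sat(AF E[(~p & a) U (p & ~a)]) = {q1, q2, q4, q5, q6}, so the formula holds at q2.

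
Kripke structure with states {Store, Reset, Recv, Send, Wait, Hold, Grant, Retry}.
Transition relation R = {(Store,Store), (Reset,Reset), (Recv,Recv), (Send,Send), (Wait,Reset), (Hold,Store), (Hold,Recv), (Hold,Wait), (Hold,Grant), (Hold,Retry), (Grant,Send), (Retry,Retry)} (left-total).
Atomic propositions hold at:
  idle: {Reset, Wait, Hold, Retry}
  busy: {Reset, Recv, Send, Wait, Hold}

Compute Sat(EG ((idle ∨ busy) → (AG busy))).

{Store, Reset, Recv, Send, Wait, Grant}

Sat(idle ∨ busy) = {Reset, Recv, Send, Wait, Hold, Retry}
AG busy: greatest fixpoint, start Z0 = {Reset, Recv, Send, Wait, Hold}, keep only states in Sat with every successor in Z. Z1 = {Reset, Recv, Send, Wait}; fixed.
Sat(AG busy) = {Reset, Recv, Send, Wait}
Sat((idle ∨ busy) → (AG busy)) = {Store, Reset, Recv, Send, Wait, Grant}
EG ((idle ∨ busy) → (AG busy)): greatest fixpoint, start Z0 = {Store, Reset, Recv, Send, Wait, Grant}, keep only states in Sat with some successor in Z. Already a fixed point.
Sat(EG ((idle ∨ busy) → (AG busy))) = {Store, Reset, Recv, Send, Wait, Grant}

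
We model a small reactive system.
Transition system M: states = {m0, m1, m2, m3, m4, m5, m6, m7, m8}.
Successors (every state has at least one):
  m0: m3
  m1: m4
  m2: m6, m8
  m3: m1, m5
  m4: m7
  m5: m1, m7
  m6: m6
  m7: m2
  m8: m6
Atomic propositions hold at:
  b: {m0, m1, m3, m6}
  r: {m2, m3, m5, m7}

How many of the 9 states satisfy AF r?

AF r: least fixpoint, start Z0 = {m2, m3, m5, m7}, add states with every successor in Z. Z1 = {m0, m2, m3, m4, m5, m7}; Z2 = {m0, m1, m2, m3, m4, m5, m7}; fixed.
Sat(AF r) = {m0, m1, m2, m3, m4, m5, m7}
|Sat(AF r)| = |{m0, m1, m2, m3, m4, m5, m7}| = 7.

7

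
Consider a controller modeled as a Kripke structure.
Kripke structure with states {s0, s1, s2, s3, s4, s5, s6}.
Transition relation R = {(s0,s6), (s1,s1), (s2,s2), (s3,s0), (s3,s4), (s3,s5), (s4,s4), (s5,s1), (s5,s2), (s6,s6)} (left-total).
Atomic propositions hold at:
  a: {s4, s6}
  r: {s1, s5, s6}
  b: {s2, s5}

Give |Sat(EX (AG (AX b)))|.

2

Sat(AX b) = {s : every successor in {s2, s5}} = {s2}
AG (AX b): greatest fixpoint, start Z0 = {s2}, keep only states in Sat with every successor in Z. Already a fixed point.
Sat(AG (AX b)) = {s2}
Sat(EX (AG (AX b))) = {s : some successor in {s2}} = {s2, s5}
|Sat(EX (AG (AX b)))| = |{s2, s5}| = 2.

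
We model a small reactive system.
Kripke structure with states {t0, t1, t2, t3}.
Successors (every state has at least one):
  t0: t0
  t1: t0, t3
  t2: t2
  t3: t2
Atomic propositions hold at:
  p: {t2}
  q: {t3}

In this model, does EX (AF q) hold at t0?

No

AF q: least fixpoint, start Z0 = {t3}, add states with every successor in Z. Already a fixed point.
Sat(AF q) = {t3}
Sat(EX (AF q)) = {s : some successor in {t3}} = {t1}
t0 ∉ Sat(EX (AF q)) = {t1}, so the formula does not hold at t0.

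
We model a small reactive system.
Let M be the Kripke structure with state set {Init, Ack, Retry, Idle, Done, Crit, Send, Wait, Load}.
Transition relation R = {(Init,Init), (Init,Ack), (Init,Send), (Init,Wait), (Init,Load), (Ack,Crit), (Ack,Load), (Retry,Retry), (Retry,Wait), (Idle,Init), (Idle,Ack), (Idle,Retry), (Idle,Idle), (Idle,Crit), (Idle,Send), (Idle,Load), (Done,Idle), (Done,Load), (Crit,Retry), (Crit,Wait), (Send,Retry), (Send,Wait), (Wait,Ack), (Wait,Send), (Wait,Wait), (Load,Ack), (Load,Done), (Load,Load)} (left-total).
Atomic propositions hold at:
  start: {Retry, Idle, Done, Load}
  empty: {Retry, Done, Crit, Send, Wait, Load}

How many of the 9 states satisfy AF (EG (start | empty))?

8

Sat(start | empty) = {Retry, Idle, Done, Crit, Send, Wait, Load}
EG (start | empty): greatest fixpoint, start Z0 = {Retry, Idle, Done, Crit, Send, Wait, Load}, keep only states in Sat with some successor in Z. Already a fixed point.
Sat(EG (start | empty)) = {Retry, Idle, Done, Crit, Send, Wait, Load}
AF (EG (start | empty)): least fixpoint, start Z0 = {Retry, Idle, Done, Crit, Send, Wait, Load}, add states with every successor in Z. Z1 = {Ack, Retry, Idle, Done, Crit, Send, Wait, Load}; fixed.
Sat(AF (EG (start | empty))) = {Ack, Retry, Idle, Done, Crit, Send, Wait, Load}
|Sat(AF (EG (start | empty)))| = |{Ack, Retry, Idle, Done, Crit, Send, Wait, Load}| = 8.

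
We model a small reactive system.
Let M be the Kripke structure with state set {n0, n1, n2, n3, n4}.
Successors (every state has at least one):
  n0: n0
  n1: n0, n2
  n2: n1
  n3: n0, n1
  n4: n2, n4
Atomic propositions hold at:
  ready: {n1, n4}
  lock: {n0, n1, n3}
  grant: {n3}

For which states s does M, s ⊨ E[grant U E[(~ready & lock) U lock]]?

Sat(~ready) = {n0, n2, n3}
Sat(~ready & lock) = {n0, n3}
E[(~ready & lock) U lock]: least fixpoint, start Z0 = Sat(lock) = {n0, n1, n3}, add states in Sat(~ready & lock) with some successor in Z. Already a fixed point.
Sat(E[(~ready & lock) U lock]) = {n0, n1, n3}
E[grant U E[(~ready & lock) U lock]]: least fixpoint, start Z0 = Sat(E[(~ready & lock) U lock]) = {n0, n1, n3}, add states in Sat(grant) with some successor in Z. Already a fixed point.
Sat(E[grant U E[(~ready & lock) U lock]]) = {n0, n1, n3}

{n0, n1, n3}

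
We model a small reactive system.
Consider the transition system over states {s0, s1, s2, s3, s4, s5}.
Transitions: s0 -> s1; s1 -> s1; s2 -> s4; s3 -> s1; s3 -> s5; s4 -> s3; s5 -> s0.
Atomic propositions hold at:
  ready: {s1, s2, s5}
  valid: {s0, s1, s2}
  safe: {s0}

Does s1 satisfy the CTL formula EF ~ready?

Sat(~ready) = {s0, s3, s4}
EF ~ready: least fixpoint, start Z0 = {s0, s3, s4}, add states with some successor in Z. Z1 = {s0, s2, s3, s4, s5}; fixed.
Sat(EF ~ready) = {s0, s2, s3, s4, s5}
s1 ∉ Sat(EF ~ready) = {s0, s2, s3, s4, s5}, so the formula does not hold at s1.

No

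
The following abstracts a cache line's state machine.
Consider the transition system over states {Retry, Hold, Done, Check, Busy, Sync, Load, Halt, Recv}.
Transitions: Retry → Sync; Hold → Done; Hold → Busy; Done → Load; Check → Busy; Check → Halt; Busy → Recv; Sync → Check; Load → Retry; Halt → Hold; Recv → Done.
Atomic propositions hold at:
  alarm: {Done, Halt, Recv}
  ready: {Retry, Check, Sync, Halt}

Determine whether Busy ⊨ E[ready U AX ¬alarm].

No

Sat(¬alarm) = {Retry, Hold, Check, Busy, Sync, Load}
Sat(AX ¬alarm) = {s : every successor in {Retry, Hold, Check, Busy, Sync, Load}} = {Retry, Done, Sync, Load, Halt}
E[ready U AX ¬alarm]: least fixpoint, start Z0 = Sat(AX ¬alarm) = {Retry, Done, Sync, Load, Halt}, add states in Sat(ready) with some successor in Z. Z1 = {Retry, Done, Check, Sync, Load, Halt}; fixed.
Sat(E[ready U AX ¬alarm]) = {Retry, Done, Check, Sync, Load, Halt}
Busy ∉ Sat(E[ready U AX ¬alarm]) = {Retry, Done, Check, Sync, Load, Halt}, so the formula does not hold at Busy.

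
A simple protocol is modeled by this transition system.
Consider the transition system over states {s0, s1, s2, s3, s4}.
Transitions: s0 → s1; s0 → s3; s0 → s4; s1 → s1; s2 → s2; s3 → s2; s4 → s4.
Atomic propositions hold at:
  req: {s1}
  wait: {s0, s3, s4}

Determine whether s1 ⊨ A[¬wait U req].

Sat(¬wait) = {s1, s2}
A[¬wait U req]: least fixpoint, start Z0 = Sat(req) = {s1}, add states in Sat(¬wait) with every successor in Z. Already a fixed point.
Sat(A[¬wait U req]) = {s1}
s1 ∈ Sat(A[¬wait U req]) = {s1}, so the formula holds at s1.

Yes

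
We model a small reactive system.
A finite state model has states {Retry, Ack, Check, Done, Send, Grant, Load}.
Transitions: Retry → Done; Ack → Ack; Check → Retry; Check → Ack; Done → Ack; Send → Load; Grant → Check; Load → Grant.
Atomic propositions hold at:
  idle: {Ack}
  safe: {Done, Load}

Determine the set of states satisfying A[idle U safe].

A[idle U safe]: least fixpoint, start Z0 = Sat(safe) = {Done, Load}, add states in Sat(idle) with every successor in Z. Already a fixed point.
Sat(A[idle U safe]) = {Done, Load}

{Done, Load}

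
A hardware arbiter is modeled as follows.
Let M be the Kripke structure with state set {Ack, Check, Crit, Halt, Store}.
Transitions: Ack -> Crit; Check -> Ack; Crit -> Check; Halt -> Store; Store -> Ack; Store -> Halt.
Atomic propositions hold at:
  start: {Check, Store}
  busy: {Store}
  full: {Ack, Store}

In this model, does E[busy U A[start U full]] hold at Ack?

A[start U full]: least fixpoint, start Z0 = Sat(full) = {Ack, Store}, add states in Sat(start) with every successor in Z. Z1 = {Ack, Check, Store}; fixed.
Sat(A[start U full]) = {Ack, Check, Store}
E[busy U A[start U full]]: least fixpoint, start Z0 = Sat(A[start U full]) = {Ack, Check, Store}, add states in Sat(busy) with some successor in Z. Already a fixed point.
Sat(E[busy U A[start U full]]) = {Ack, Check, Store}
Ack ∈ Sat(E[busy U A[start U full]]) = {Ack, Check, Store}, so the formula holds at Ack.

Yes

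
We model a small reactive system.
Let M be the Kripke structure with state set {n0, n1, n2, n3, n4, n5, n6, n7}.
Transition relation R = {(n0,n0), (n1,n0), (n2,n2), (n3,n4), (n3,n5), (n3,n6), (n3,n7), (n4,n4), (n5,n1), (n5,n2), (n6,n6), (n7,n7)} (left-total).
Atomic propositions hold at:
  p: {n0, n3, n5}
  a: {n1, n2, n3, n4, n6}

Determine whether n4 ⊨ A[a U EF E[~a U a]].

Sat(~a) = {n0, n5, n7}
E[~a U a]: least fixpoint, start Z0 = Sat(a) = {n1, n2, n3, n4, n6}, add states in Sat(~a) with some successor in Z. Z1 = {n1, n2, n3, n4, n5, n6}; fixed.
Sat(E[~a U a]) = {n1, n2, n3, n4, n5, n6}
EF E[~a U a]: least fixpoint, start Z0 = {n1, n2, n3, n4, n5, n6}, add states with some successor in Z. Already a fixed point.
Sat(EF E[~a U a]) = {n1, n2, n3, n4, n5, n6}
A[a U EF E[~a U a]]: least fixpoint, start Z0 = Sat(EF E[~a U a]) = {n1, n2, n3, n4, n5, n6}, add states in Sat(a) with every successor in Z. Already a fixed point.
Sat(A[a U EF E[~a U a]]) = {n1, n2, n3, n4, n5, n6}
n4 ∈ Sat(A[a U EF E[~a U a]]) = {n1, n2, n3, n4, n5, n6}, so the formula holds at n4.

Yes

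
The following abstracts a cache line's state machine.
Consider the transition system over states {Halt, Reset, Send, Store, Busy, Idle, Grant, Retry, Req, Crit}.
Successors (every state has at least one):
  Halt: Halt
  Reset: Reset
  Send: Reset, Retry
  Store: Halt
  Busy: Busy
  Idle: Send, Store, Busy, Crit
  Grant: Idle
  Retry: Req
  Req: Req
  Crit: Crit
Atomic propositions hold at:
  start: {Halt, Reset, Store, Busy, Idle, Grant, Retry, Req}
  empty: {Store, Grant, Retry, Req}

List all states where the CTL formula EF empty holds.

{Send, Store, Idle, Grant, Retry, Req}

EF empty: least fixpoint, start Z0 = {Store, Grant, Retry, Req}, add states with some successor in Z. Z1 = {Send, Store, Idle, Grant, Retry, Req}; fixed.
Sat(EF empty) = {Send, Store, Idle, Grant, Retry, Req}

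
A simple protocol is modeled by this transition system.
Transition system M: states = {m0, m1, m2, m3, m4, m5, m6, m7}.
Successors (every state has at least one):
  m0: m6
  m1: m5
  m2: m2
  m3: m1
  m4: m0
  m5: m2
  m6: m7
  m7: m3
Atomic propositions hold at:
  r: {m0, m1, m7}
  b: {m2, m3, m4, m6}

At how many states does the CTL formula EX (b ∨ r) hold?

Sat(b ∨ r) = {m0, m1, m2, m3, m4, m6, m7}
Sat(EX (b ∨ r)) = {s : some successor in {m0, m1, m2, m3, m4, m6, m7}} = {m0, m2, m3, m4, m5, m6, m7}
|Sat(EX (b ∨ r))| = |{m0, m2, m3, m4, m5, m6, m7}| = 7.

7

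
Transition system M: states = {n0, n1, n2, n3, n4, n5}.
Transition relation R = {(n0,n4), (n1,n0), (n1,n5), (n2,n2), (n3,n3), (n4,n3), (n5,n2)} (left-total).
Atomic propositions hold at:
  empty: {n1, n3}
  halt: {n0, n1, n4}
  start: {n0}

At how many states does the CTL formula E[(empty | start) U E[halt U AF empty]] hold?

Sat(empty | start) = {n0, n1, n3}
AF empty: least fixpoint, start Z0 = {n1, n3}, add states with every successor in Z. Z1 = {n1, n3, n4}; Z2 = {n0, n1, n3, n4}; fixed.
Sat(AF empty) = {n0, n1, n3, n4}
E[halt U AF empty]: least fixpoint, start Z0 = Sat(AF empty) = {n0, n1, n3, n4}, add states in Sat(halt) with some successor in Z. Already a fixed point.
Sat(E[halt U AF empty]) = {n0, n1, n3, n4}
E[(empty | start) U E[halt U AF empty]]: least fixpoint, start Z0 = Sat(E[halt U AF empty]) = {n0, n1, n3, n4}, add states in Sat(empty | start) with some successor in Z. Already a fixed point.
Sat(E[(empty | start) U E[halt U AF empty]]) = {n0, n1, n3, n4}
|Sat(E[(empty | start) U E[halt U AF empty]])| = |{n0, n1, n3, n4}| = 4.

4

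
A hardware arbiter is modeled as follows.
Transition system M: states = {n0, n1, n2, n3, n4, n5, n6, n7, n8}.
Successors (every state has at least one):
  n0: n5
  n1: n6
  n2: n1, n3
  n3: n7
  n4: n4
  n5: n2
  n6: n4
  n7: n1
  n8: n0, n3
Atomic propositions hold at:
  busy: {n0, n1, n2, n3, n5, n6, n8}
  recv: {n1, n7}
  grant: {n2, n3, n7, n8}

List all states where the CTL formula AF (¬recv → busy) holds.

{n0, n1, n2, n3, n5, n6, n7, n8}

Sat(¬recv) = {n0, n2, n3, n4, n5, n6, n8}
Sat(¬recv → busy) = {n0, n1, n2, n3, n5, n6, n7, n8}
AF (¬recv → busy): least fixpoint, start Z0 = {n0, n1, n2, n3, n5, n6, n7, n8}, add states with every successor in Z. Already a fixed point.
Sat(AF (¬recv → busy)) = {n0, n1, n2, n3, n5, n6, n7, n8}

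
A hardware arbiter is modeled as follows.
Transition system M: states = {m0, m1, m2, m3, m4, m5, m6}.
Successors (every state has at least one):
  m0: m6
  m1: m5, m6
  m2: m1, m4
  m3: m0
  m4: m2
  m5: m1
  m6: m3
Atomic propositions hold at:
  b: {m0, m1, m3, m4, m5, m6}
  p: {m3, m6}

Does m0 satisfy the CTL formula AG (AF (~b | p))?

Yes

Sat(~b) = {m2}
Sat(~b | p) = {m2, m3, m6}
AF (~b | p): least fixpoint, start Z0 = {m2, m3, m6}, add states with every successor in Z. Z1 = {m0, m2, m3, m4, m6}; fixed.
Sat(AF (~b | p)) = {m0, m2, m3, m4, m6}
AG (AF (~b | p)): greatest fixpoint, start Z0 = {m0, m2, m3, m4, m6}, keep only states in Sat with every successor in Z. Z1 = {m0, m3, m4, m6}; Z2 = {m0, m3, m6}; fixed.
Sat(AG (AF (~b | p))) = {m0, m3, m6}
m0 ∈ Sat(AG (AF (~b | p))) = {m0, m3, m6}, so the formula holds at m0.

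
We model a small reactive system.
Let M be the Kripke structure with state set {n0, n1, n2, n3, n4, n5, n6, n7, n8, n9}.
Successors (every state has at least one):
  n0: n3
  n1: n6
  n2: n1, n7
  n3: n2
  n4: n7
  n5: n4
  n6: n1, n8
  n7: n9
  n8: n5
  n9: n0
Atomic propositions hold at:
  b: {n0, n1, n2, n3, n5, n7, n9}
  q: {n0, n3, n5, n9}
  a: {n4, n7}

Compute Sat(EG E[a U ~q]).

{n1, n2, n6}

Sat(~q) = {n1, n2, n4, n6, n7, n8}
E[a U ~q]: least fixpoint, start Z0 = Sat(~q) = {n1, n2, n4, n6, n7, n8}, add states in Sat(a) with some successor in Z. Already a fixed point.
Sat(E[a U ~q]) = {n1, n2, n4, n6, n7, n8}
EG E[a U ~q]: greatest fixpoint, start Z0 = {n1, n2, n4, n6, n7, n8}, keep only states in Sat with some successor in Z. Z1 = {n1, n2, n4, n6}; Z2 = {n1, n2, n6}; fixed.
Sat(EG E[a U ~q]) = {n1, n2, n6}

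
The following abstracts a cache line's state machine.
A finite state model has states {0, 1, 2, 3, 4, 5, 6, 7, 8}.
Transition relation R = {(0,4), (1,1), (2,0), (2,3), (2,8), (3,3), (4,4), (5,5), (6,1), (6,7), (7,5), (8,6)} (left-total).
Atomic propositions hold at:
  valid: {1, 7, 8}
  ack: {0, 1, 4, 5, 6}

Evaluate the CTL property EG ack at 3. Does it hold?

No

EG ack: greatest fixpoint, start Z0 = {0, 1, 4, 5, 6}, keep only states in Sat with some successor in Z. Already a fixed point.
Sat(EG ack) = {0, 1, 4, 5, 6}
3 ∉ Sat(EG ack) = {0, 1, 4, 5, 6}, so the formula does not hold at 3.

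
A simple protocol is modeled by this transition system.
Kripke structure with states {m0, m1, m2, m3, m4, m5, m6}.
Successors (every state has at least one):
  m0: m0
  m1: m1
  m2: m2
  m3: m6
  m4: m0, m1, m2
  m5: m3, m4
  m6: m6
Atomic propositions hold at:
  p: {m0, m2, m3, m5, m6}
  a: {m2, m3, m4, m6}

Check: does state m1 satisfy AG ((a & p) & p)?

No

Sat(a & p) = {m2, m3, m6}
Sat((a & p) & p) = {m2, m3, m6}
AG ((a & p) & p): greatest fixpoint, start Z0 = {m2, m3, m6}, keep only states in Sat with every successor in Z. Already a fixed point.
Sat(AG ((a & p) & p)) = {m2, m3, m6}
m1 ∉ Sat(AG ((a & p) & p)) = {m2, m3, m6}, so the formula does not hold at m1.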